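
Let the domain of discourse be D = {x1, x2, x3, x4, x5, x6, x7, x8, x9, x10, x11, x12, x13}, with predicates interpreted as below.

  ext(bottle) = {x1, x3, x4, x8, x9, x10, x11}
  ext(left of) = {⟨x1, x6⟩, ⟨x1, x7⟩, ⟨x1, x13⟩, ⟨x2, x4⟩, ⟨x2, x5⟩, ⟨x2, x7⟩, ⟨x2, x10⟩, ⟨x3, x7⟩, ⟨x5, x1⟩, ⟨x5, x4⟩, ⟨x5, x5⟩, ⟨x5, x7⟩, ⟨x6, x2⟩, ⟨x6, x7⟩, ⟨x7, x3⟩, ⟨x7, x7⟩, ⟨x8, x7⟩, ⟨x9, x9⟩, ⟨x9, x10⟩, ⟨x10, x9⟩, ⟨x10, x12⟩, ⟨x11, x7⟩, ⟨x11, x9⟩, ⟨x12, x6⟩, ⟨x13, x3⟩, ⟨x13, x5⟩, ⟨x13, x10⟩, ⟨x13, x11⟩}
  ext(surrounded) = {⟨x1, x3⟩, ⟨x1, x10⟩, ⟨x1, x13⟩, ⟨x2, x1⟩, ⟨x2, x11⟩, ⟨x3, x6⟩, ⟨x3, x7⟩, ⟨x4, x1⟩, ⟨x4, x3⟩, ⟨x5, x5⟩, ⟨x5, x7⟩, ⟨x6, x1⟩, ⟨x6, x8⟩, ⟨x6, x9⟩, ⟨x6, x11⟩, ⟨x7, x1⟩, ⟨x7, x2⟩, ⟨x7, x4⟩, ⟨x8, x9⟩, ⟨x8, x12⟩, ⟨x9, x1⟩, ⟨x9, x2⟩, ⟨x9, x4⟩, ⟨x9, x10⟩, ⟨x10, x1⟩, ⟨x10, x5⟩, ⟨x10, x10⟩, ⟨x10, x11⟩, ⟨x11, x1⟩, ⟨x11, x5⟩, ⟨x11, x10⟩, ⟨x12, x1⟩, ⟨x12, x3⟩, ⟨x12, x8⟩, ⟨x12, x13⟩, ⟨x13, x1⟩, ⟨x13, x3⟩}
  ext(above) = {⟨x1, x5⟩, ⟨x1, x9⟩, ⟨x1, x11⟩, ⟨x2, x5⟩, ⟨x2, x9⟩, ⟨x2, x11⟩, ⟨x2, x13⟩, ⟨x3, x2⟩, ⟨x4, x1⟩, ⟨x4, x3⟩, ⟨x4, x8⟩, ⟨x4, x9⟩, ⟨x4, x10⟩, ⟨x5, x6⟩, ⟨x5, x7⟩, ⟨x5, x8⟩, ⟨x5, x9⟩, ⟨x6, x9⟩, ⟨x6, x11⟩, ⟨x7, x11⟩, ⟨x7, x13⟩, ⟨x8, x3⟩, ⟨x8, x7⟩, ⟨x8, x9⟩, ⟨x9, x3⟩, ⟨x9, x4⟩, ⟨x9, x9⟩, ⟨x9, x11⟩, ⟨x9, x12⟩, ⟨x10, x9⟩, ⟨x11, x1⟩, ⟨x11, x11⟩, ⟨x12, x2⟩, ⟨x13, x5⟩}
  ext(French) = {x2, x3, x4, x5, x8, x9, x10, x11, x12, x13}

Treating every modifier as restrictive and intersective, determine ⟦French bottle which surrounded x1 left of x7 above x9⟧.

∅

⟦which surrounded x1⟧ = {x : ⟨x, x1⟩ ∈ ⟦surrounded⟧} = {x2, x4, x6, x7, x9, x10, x11, x12, x13}
⟦left of x7⟧ = {x : ⟨x, x7⟩ ∈ ⟦left of⟧} = {x1, x2, x3, x5, x6, x7, x8, x11}
⟦above x9⟧ = {x : ⟨x, x9⟩ ∈ ⟦above⟧} = {x1, x2, x4, x5, x6, x8, x9, x10}
⟦bottle⟧ = {x1, x3, x4, x8, x9, x10, x11}
… ∩ ⟦which surrounded x1⟧ = {x1, x3, x4, x8, x9, x10, x11} ∩ {x2, x4, x6, x7, x9, x10, x11, x12, x13} = {x4, x9, x10, x11}
… ∩ ⟦left of x7⟧ = {x4, x9, x10, x11} ∩ {x1, x2, x3, x5, x6, x7, x8, x11} = {x11}
… ∩ ⟦above x9⟧ = {x11} ∩ {x1, x2, x4, x5, x6, x8, x9, x10} = ∅
… ∩ ⟦French⟧ = ∅ ∩ {x2, x3, x4, x5, x8, x9, x10, x11, x12, x13} = ∅
So ⟦French bottle which surrounded x1 left of x7 above x9⟧ = ∅.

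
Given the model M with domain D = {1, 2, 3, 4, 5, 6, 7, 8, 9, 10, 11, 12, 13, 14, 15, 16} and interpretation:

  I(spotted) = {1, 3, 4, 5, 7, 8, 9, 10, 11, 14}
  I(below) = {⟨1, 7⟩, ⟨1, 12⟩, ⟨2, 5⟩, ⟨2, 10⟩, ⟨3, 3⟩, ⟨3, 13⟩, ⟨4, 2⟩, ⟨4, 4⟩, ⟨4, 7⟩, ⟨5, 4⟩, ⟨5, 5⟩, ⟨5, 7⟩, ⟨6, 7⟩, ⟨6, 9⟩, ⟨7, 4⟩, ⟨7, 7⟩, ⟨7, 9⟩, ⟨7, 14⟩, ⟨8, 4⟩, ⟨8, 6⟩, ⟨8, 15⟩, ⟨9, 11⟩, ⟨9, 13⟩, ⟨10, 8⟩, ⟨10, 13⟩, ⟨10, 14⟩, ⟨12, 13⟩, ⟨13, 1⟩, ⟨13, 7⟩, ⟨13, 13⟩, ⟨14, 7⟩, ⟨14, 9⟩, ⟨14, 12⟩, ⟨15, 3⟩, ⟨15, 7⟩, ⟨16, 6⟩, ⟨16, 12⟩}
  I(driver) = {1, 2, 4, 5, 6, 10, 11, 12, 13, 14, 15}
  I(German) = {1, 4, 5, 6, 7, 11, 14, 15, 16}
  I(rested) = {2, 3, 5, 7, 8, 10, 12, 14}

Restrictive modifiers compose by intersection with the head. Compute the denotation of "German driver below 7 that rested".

⟦below 7⟧ = {x : ⟨x, 7⟩ ∈ ⟦below⟧} = {1, 4, 5, 6, 7, 13, 14, 15}
⟦that rested⟧ = ⟦rested⟧ = {2, 3, 5, 7, 8, 10, 12, 14}
⟦driver⟧ = {1, 2, 4, 5, 6, 10, 11, 12, 13, 14, 15}
… ∩ ⟦below 7⟧ = {1, 2, 4, 5, 6, 10, 11, 12, 13, 14, 15} ∩ {1, 4, 5, 6, 7, 13, 14, 15} = {1, 4, 5, 6, 13, 14, 15}
… ∩ ⟦that rested⟧ = {1, 4, 5, 6, 13, 14, 15} ∩ {2, 3, 5, 7, 8, 10, 12, 14} = {5, 14}
… ∩ ⟦German⟧ = {5, 14} ∩ {1, 4, 5, 6, 7, 11, 14, 15, 16} = {5, 14}
So ⟦German driver below 7 that rested⟧ = {5, 14}.

{5, 14}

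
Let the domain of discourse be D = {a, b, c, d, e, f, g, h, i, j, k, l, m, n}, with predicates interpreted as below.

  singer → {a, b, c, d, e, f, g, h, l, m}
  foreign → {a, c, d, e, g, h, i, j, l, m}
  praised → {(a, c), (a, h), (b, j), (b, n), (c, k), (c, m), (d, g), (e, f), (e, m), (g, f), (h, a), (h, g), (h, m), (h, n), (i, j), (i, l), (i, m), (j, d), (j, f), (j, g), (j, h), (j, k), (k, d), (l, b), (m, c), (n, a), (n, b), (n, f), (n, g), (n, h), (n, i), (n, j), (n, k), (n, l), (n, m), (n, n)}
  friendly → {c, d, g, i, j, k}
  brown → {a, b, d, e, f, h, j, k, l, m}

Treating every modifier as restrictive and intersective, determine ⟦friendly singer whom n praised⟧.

⟦whom n praised⟧ = {x : ⟨n, x⟩ ∈ ⟦praised⟧} = {a, b, f, g, h, i, j, k, l, m, n}
⟦singer⟧ = {a, b, c, d, e, f, g, h, l, m}
… ∩ ⟦whom n praised⟧ = {a, b, c, d, e, f, g, h, l, m} ∩ {a, b, f, g, h, i, j, k, l, m, n} = {a, b, f, g, h, l, m}
… ∩ ⟦friendly⟧ = {a, b, f, g, h, l, m} ∩ {c, d, g, i, j, k} = {g}
So ⟦friendly singer whom n praised⟧ = {g}.

{g}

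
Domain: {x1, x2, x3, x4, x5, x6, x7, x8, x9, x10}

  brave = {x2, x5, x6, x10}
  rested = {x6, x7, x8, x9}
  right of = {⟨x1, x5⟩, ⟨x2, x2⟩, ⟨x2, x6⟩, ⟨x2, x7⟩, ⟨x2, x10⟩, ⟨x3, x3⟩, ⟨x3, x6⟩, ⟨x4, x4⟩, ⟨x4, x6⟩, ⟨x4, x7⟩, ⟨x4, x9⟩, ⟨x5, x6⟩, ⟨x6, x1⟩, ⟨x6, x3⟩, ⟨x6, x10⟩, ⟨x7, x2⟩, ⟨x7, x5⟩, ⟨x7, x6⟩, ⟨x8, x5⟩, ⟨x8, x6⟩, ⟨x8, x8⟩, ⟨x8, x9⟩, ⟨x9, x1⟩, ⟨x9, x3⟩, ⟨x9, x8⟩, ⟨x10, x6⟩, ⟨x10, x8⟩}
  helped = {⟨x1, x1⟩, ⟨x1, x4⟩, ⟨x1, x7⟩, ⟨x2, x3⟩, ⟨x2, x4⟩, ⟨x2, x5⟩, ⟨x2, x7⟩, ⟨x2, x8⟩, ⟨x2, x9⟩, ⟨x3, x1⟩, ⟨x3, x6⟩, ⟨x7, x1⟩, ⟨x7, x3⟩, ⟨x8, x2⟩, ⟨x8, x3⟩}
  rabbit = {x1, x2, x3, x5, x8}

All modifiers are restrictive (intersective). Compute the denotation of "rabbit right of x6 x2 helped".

⟦right of x6⟧ = {x : ⟨x, x6⟩ ∈ ⟦right of⟧} = {x2, x3, x4, x5, x7, x8, x10}
⟦x2 helped⟧ = {x : ⟨x2, x⟩ ∈ ⟦helped⟧} = {x3, x4, x5, x7, x8, x9}
⟦rabbit⟧ = {x1, x2, x3, x5, x8}
… ∩ ⟦right of x6⟧ = {x1, x2, x3, x5, x8} ∩ {x2, x3, x4, x5, x7, x8, x10} = {x2, x3, x5, x8}
… ∩ ⟦x2 helped⟧ = {x2, x3, x5, x8} ∩ {x3, x4, x5, x7, x8, x9} = {x3, x5, x8}
So ⟦rabbit right of x6 x2 helped⟧ = {x3, x5, x8}.

{x3, x5, x8}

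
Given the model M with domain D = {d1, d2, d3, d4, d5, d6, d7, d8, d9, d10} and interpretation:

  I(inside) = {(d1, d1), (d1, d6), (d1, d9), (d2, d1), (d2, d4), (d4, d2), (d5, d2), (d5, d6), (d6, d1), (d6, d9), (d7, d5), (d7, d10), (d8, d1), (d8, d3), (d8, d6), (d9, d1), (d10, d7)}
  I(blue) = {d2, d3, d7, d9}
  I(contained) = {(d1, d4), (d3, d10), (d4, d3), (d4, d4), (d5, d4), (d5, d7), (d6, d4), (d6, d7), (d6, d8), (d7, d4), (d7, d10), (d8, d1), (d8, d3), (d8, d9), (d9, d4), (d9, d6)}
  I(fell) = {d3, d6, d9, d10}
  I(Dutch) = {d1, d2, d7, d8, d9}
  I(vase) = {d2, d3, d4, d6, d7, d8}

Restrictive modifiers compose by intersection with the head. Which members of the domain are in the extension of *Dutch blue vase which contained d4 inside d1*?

⟦which contained d4⟧ = {x : ⟨x, d4⟩ ∈ ⟦contained⟧} = {d1, d4, d5, d6, d7, d9}
⟦inside d1⟧ = {x : ⟨x, d1⟩ ∈ ⟦inside⟧} = {d1, d2, d6, d8, d9}
⟦vase⟧ = {d2, d3, d4, d6, d7, d8}
… ∩ ⟦which contained d4⟧ = {d2, d3, d4, d6, d7, d8} ∩ {d1, d4, d5, d6, d7, d9} = {d4, d6, d7}
… ∩ ⟦inside d1⟧ = {d4, d6, d7} ∩ {d1, d2, d6, d8, d9} = {d6}
… ∩ ⟦Dutch⟧ = {d6} ∩ {d1, d2, d7, d8, d9} = ∅
… ∩ ⟦blue⟧ = ∅ ∩ {d2, d3, d7, d9} = ∅
So ⟦Dutch blue vase which contained d4 inside d1⟧ = ∅.

∅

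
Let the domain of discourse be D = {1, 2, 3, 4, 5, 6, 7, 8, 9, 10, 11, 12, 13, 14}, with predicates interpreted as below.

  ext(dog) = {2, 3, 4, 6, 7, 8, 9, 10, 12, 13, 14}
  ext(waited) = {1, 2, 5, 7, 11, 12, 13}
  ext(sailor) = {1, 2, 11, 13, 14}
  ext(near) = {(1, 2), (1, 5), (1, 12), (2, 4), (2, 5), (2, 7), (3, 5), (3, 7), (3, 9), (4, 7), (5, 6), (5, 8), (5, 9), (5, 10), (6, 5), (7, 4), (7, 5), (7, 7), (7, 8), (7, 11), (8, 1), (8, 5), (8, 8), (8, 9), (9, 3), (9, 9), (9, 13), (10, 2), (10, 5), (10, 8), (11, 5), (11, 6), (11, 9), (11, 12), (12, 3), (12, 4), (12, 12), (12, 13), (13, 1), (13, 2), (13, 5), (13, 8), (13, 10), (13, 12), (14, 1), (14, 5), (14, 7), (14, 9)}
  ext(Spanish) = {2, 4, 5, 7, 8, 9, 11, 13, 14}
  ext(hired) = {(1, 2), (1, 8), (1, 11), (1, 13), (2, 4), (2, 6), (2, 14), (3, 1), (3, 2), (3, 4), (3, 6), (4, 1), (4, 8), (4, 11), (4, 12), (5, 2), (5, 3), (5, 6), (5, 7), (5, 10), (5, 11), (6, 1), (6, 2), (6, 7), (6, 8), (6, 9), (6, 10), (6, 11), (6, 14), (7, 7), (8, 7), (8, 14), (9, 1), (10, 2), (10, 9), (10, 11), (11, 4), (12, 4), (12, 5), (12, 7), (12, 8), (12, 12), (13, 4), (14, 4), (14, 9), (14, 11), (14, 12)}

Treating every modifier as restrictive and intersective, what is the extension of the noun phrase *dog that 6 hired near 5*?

{2, 7, 8, 10, 14}

⟦that 6 hired⟧ = {x : ⟨6, x⟩ ∈ ⟦hired⟧} = {1, 2, 7, 8, 9, 10, 11, 14}
⟦near 5⟧ = {x : ⟨x, 5⟩ ∈ ⟦near⟧} = {1, 2, 3, 6, 7, 8, 10, 11, 13, 14}
⟦dog⟧ = {2, 3, 4, 6, 7, 8, 9, 10, 12, 13, 14}
… ∩ ⟦that 6 hired⟧ = {2, 3, 4, 6, 7, 8, 9, 10, 12, 13, 14} ∩ {1, 2, 7, 8, 9, 10, 11, 14} = {2, 7, 8, 9, 10, 14}
… ∩ ⟦near 5⟧ = {2, 7, 8, 9, 10, 14} ∩ {1, 2, 3, 6, 7, 8, 10, 11, 13, 14} = {2, 7, 8, 10, 14}
So ⟦dog that 6 hired near 5⟧ = {2, 7, 8, 10, 14}.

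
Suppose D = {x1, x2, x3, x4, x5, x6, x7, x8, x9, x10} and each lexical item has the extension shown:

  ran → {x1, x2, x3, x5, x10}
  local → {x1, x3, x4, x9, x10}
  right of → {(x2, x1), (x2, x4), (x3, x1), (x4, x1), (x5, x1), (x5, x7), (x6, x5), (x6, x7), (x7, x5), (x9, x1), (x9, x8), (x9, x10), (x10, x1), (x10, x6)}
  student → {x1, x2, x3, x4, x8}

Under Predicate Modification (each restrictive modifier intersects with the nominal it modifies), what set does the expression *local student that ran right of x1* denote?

{x3}

⟦that ran⟧ = ⟦ran⟧ = {x1, x2, x3, x5, x10}
⟦right of x1⟧ = {x : ⟨x, x1⟩ ∈ ⟦right of⟧} = {x2, x3, x4, x5, x9, x10}
⟦student⟧ = {x1, x2, x3, x4, x8}
… ∩ ⟦that ran⟧ = {x1, x2, x3, x4, x8} ∩ {x1, x2, x3, x5, x10} = {x1, x2, x3}
… ∩ ⟦right of x1⟧ = {x1, x2, x3} ∩ {x2, x3, x4, x5, x9, x10} = {x2, x3}
… ∩ ⟦local⟧ = {x2, x3} ∩ {x1, x3, x4, x9, x10} = {x3}
So ⟦local student that ran right of x1⟧ = {x3}.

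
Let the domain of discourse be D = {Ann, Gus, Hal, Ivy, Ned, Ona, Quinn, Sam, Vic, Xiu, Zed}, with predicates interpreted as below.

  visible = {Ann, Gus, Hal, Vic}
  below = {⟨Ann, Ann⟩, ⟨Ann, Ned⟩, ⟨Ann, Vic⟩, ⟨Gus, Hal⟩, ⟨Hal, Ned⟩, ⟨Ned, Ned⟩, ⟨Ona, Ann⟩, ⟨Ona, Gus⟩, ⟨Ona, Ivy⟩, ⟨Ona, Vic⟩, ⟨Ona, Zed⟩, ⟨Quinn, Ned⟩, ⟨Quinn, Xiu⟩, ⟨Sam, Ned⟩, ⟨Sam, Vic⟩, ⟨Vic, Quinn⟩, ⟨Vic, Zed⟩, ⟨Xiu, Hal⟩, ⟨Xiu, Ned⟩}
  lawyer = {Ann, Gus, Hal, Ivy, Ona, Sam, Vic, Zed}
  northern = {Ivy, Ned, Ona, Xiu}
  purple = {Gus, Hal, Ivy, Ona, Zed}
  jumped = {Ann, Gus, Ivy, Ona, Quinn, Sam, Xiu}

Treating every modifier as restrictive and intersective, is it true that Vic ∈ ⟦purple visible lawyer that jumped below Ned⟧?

⟦that jumped⟧ = ⟦jumped⟧ = {Ann, Gus, Ivy, Ona, Quinn, Sam, Xiu}
⟦below Ned⟧ = {x : ⟨x, Ned⟩ ∈ ⟦below⟧} = {Ann, Hal, Ned, Quinn, Sam, Xiu}
⟦lawyer⟧ = {Ann, Gus, Hal, Ivy, Ona, Sam, Vic, Zed}
… ∩ ⟦that jumped⟧ = {Ann, Gus, Hal, Ivy, Ona, Sam, Vic, Zed} ∩ {Ann, Gus, Ivy, Ona, Quinn, Sam, Xiu} = {Ann, Gus, Ivy, Ona, Sam}
… ∩ ⟦below Ned⟧ = {Ann, Gus, Ivy, Ona, Sam} ∩ {Ann, Hal, Ned, Quinn, Sam, Xiu} = {Ann, Sam}
… ∩ ⟦purple⟧ = {Ann, Sam} ∩ {Gus, Hal, Ivy, Ona, Zed} = ∅
… ∩ ⟦visible⟧ = ∅ ∩ {Ann, Gus, Hal, Vic} = ∅
⟦purple visible lawyer that jumped below Ned⟧ = ∅; Vic ∉ this set.

no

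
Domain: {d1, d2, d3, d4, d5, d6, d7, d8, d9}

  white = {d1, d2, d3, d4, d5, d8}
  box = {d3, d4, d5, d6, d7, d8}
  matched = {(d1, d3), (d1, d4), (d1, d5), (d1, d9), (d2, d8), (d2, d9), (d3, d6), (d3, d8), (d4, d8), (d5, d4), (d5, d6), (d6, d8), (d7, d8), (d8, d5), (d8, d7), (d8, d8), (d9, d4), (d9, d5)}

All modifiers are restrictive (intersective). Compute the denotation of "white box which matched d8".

⟦which matched d8⟧ = {x : ⟨x, d8⟩ ∈ ⟦matched⟧} = {d2, d3, d4, d6, d7, d8}
⟦box⟧ = {d3, d4, d5, d6, d7, d8}
… ∩ ⟦which matched d8⟧ = {d3, d4, d5, d6, d7, d8} ∩ {d2, d3, d4, d6, d7, d8} = {d3, d4, d6, d7, d8}
… ∩ ⟦white⟧ = {d3, d4, d6, d7, d8} ∩ {d1, d2, d3, d4, d5, d8} = {d3, d4, d8}
So ⟦white box which matched d8⟧ = {d3, d4, d8}.

{d3, d4, d8}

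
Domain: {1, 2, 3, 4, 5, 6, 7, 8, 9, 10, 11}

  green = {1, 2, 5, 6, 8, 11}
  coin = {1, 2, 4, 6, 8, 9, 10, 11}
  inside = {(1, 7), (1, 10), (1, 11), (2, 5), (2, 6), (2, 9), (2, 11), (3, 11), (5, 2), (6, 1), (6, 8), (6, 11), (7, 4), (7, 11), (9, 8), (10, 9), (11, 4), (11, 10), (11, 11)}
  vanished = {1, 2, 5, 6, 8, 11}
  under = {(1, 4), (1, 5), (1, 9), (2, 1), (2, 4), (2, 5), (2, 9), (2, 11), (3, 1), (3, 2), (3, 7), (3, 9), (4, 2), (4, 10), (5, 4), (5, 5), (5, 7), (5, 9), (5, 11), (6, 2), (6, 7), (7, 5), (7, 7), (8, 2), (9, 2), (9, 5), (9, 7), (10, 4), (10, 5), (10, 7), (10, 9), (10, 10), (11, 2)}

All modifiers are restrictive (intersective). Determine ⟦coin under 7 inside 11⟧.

⟦under 7⟧ = {x : ⟨x, 7⟩ ∈ ⟦under⟧} = {3, 5, 6, 7, 9, 10}
⟦inside 11⟧ = {x : ⟨x, 11⟩ ∈ ⟦inside⟧} = {1, 2, 3, 6, 7, 11}
⟦coin⟧ = {1, 2, 4, 6, 8, 9, 10, 11}
… ∩ ⟦under 7⟧ = {1, 2, 4, 6, 8, 9, 10, 11} ∩ {3, 5, 6, 7, 9, 10} = {6, 9, 10}
… ∩ ⟦inside 11⟧ = {6, 9, 10} ∩ {1, 2, 3, 6, 7, 11} = {6}
So ⟦coin under 7 inside 11⟧ = {6}.

{6}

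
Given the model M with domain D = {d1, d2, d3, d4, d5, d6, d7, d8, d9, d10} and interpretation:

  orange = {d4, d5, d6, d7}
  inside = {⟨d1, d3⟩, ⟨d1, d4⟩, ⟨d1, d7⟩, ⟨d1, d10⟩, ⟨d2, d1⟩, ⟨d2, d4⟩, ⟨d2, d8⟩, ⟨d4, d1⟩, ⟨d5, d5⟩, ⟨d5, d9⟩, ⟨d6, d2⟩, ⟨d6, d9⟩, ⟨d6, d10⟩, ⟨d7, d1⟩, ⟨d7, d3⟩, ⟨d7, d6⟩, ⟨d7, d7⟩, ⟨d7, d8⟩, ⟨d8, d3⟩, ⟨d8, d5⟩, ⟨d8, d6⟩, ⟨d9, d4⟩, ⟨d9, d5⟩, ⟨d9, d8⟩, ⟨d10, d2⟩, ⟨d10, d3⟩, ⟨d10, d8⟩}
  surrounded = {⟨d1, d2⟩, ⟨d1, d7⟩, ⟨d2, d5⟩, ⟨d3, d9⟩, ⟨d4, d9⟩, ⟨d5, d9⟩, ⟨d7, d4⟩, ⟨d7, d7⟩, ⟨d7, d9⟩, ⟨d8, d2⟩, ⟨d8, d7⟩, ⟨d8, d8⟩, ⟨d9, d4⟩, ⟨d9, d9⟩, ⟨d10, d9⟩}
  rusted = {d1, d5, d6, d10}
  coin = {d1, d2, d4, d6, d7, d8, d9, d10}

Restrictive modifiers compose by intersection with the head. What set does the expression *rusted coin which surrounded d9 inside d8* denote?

{d10}

⟦which surrounded d9⟧ = {x : ⟨x, d9⟩ ∈ ⟦surrounded⟧} = {d3, d4, d5, d7, d9, d10}
⟦inside d8⟧ = {x : ⟨x, d8⟩ ∈ ⟦inside⟧} = {d2, d7, d9, d10}
⟦coin⟧ = {d1, d2, d4, d6, d7, d8, d9, d10}
… ∩ ⟦which surrounded d9⟧ = {d1, d2, d4, d6, d7, d8, d9, d10} ∩ {d3, d4, d5, d7, d9, d10} = {d4, d7, d9, d10}
… ∩ ⟦inside d8⟧ = {d4, d7, d9, d10} ∩ {d2, d7, d9, d10} = {d7, d9, d10}
… ∩ ⟦rusted⟧ = {d7, d9, d10} ∩ {d1, d5, d6, d10} = {d10}
So ⟦rusted coin which surrounded d9 inside d8⟧ = {d10}.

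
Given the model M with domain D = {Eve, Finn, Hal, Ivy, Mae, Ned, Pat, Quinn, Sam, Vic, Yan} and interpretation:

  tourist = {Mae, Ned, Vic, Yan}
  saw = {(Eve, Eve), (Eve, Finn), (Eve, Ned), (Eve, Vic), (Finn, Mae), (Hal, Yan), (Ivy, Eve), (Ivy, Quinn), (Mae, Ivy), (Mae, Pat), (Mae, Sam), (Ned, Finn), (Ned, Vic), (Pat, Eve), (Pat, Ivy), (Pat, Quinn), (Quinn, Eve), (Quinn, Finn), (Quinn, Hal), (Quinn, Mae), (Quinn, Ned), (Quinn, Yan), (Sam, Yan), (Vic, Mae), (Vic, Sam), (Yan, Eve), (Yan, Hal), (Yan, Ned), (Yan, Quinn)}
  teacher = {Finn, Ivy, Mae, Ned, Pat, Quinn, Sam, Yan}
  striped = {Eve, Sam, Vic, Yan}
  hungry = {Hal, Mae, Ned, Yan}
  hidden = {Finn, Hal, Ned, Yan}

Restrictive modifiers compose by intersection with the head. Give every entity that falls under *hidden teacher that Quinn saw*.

{Finn, Ned, Yan}

⟦that Quinn saw⟧ = {x : ⟨Quinn, x⟩ ∈ ⟦saw⟧} = {Eve, Finn, Hal, Mae, Ned, Yan}
⟦teacher⟧ = {Finn, Ivy, Mae, Ned, Pat, Quinn, Sam, Yan}
… ∩ ⟦that Quinn saw⟧ = {Finn, Ivy, Mae, Ned, Pat, Quinn, Sam, Yan} ∩ {Eve, Finn, Hal, Mae, Ned, Yan} = {Finn, Mae, Ned, Yan}
… ∩ ⟦hidden⟧ = {Finn, Mae, Ned, Yan} ∩ {Finn, Hal, Ned, Yan} = {Finn, Ned, Yan}
So ⟦hidden teacher that Quinn saw⟧ = {Finn, Ned, Yan}.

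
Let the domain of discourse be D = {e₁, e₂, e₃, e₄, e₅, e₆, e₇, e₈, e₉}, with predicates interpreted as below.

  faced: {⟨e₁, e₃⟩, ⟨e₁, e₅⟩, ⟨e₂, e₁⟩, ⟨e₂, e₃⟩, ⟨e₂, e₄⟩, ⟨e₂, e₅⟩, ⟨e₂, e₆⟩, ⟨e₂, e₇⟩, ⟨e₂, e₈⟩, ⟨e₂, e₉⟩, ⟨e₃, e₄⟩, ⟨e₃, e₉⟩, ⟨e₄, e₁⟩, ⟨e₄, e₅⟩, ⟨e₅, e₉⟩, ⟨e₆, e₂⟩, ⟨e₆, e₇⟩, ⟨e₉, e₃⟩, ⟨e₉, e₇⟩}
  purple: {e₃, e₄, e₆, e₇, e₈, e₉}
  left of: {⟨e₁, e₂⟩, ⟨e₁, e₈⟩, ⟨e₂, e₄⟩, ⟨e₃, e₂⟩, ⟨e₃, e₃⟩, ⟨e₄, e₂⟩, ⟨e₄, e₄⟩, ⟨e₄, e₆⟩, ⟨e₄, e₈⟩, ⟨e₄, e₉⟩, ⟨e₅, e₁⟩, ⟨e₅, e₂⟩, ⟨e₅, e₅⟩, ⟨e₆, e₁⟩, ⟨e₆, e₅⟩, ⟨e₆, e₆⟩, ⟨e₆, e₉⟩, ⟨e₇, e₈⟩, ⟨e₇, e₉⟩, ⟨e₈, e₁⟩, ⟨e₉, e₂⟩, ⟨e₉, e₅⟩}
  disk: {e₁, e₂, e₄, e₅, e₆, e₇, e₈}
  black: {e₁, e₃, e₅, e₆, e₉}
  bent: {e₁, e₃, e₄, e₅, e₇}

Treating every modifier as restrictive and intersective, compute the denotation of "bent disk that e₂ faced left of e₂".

{e₁, e₄, e₅}

⟦that e₂ faced⟧ = {x : ⟨e₂, x⟩ ∈ ⟦faced⟧} = {e₁, e₃, e₄, e₅, e₆, e₇, e₈, e₉}
⟦left of e₂⟧ = {x : ⟨x, e₂⟩ ∈ ⟦left of⟧} = {e₁, e₃, e₄, e₅, e₉}
⟦disk⟧ = {e₁, e₂, e₄, e₅, e₆, e₇, e₈}
… ∩ ⟦that e₂ faced⟧ = {e₁, e₂, e₄, e₅, e₆, e₇, e₈} ∩ {e₁, e₃, e₄, e₅, e₆, e₇, e₈, e₉} = {e₁, e₄, e₅, e₆, e₇, e₈}
… ∩ ⟦left of e₂⟧ = {e₁, e₄, e₅, e₆, e₇, e₈} ∩ {e₁, e₃, e₄, e₅, e₉} = {e₁, e₄, e₅}
… ∩ ⟦bent⟧ = {e₁, e₄, e₅} ∩ {e₁, e₃, e₄, e₅, e₇} = {e₁, e₄, e₅}
So ⟦bent disk that e₂ faced left of e₂⟧ = {e₁, e₄, e₅}.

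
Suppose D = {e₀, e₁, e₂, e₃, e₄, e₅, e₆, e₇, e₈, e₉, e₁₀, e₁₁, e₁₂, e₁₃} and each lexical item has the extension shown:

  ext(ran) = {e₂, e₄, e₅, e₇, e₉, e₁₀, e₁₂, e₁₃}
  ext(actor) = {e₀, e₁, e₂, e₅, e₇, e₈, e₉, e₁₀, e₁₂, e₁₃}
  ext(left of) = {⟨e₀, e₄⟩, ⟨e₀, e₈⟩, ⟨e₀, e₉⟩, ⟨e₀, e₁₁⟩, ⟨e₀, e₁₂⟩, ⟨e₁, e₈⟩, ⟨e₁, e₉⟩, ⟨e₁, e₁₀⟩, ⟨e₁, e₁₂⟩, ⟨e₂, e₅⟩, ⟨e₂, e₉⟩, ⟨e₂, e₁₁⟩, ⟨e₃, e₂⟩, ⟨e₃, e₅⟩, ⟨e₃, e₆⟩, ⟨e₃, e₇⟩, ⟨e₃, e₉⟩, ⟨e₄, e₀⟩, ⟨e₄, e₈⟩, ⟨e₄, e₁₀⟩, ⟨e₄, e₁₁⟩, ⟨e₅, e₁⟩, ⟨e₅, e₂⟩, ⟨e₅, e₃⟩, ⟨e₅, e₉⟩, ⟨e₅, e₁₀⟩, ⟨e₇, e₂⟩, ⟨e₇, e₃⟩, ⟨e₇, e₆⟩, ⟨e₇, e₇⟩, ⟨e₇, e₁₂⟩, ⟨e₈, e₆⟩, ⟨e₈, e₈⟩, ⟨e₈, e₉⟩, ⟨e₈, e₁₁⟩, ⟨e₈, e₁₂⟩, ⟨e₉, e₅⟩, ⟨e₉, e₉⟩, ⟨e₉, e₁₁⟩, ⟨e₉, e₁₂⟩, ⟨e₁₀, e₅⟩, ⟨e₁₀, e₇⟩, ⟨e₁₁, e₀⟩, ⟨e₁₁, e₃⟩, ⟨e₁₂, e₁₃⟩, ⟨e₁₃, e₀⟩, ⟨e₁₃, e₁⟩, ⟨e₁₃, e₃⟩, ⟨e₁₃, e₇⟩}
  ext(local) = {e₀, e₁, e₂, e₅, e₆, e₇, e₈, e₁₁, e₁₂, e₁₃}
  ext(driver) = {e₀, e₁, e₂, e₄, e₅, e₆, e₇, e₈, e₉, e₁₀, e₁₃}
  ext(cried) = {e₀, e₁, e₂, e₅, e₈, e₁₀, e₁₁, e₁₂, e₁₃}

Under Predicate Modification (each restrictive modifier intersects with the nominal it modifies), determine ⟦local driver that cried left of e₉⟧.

⟦that cried⟧ = ⟦cried⟧ = {e₀, e₁, e₂, e₅, e₈, e₁₀, e₁₁, e₁₂, e₁₃}
⟦left of e₉⟧ = {x : ⟨x, e₉⟩ ∈ ⟦left of⟧} = {e₀, e₁, e₂, e₃, e₅, e₈, e₉}
⟦driver⟧ = {e₀, e₁, e₂, e₄, e₅, e₆, e₇, e₈, e₉, e₁₀, e₁₃}
… ∩ ⟦that cried⟧ = {e₀, e₁, e₂, e₄, e₅, e₆, e₇, e₈, e₉, e₁₀, e₁₃} ∩ {e₀, e₁, e₂, e₅, e₈, e₁₀, e₁₁, e₁₂, e₁₃} = {e₀, e₁, e₂, e₅, e₈, e₁₀, e₁₃}
… ∩ ⟦left of e₉⟧ = {e₀, e₁, e₂, e₅, e₈, e₁₀, e₁₃} ∩ {e₀, e₁, e₂, e₃, e₅, e₈, e₉} = {e₀, e₁, e₂, e₅, e₈}
… ∩ ⟦local⟧ = {e₀, e₁, e₂, e₅, e₈} ∩ {e₀, e₁, e₂, e₅, e₆, e₇, e₈, e₁₁, e₁₂, e₁₃} = {e₀, e₁, e₂, e₅, e₈}
So ⟦local driver that cried left of e₉⟧ = {e₀, e₁, e₂, e₅, e₈}.

{e₀, e₁, e₂, e₅, e₈}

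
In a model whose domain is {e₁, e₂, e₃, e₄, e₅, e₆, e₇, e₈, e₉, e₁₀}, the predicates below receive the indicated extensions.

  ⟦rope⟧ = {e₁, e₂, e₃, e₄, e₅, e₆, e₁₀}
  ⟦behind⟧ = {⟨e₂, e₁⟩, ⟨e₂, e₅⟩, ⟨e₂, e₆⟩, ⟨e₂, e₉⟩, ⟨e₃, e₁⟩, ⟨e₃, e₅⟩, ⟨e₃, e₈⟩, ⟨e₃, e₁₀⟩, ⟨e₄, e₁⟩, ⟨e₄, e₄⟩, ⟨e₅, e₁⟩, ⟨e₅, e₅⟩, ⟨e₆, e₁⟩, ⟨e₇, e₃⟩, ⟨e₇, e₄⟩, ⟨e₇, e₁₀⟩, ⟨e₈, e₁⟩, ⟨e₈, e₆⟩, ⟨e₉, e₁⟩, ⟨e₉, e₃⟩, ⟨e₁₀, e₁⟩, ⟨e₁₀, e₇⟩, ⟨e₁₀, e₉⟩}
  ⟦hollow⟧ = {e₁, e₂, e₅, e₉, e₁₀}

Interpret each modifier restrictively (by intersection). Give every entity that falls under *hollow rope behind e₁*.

{e₂, e₅, e₁₀}

⟦behind e₁⟧ = {x : ⟨x, e₁⟩ ∈ ⟦behind⟧} = {e₂, e₃, e₄, e₅, e₆, e₈, e₉, e₁₀}
⟦rope⟧ = {e₁, e₂, e₃, e₄, e₅, e₆, e₁₀}
… ∩ ⟦behind e₁⟧ = {e₁, e₂, e₃, e₄, e₅, e₆, e₁₀} ∩ {e₂, e₃, e₄, e₅, e₆, e₈, e₉, e₁₀} = {e₂, e₃, e₄, e₅, e₆, e₁₀}
… ∩ ⟦hollow⟧ = {e₂, e₃, e₄, e₅, e₆, e₁₀} ∩ {e₁, e₂, e₅, e₉, e₁₀} = {e₂, e₅, e₁₀}
So ⟦hollow rope behind e₁⟧ = {e₂, e₅, e₁₀}.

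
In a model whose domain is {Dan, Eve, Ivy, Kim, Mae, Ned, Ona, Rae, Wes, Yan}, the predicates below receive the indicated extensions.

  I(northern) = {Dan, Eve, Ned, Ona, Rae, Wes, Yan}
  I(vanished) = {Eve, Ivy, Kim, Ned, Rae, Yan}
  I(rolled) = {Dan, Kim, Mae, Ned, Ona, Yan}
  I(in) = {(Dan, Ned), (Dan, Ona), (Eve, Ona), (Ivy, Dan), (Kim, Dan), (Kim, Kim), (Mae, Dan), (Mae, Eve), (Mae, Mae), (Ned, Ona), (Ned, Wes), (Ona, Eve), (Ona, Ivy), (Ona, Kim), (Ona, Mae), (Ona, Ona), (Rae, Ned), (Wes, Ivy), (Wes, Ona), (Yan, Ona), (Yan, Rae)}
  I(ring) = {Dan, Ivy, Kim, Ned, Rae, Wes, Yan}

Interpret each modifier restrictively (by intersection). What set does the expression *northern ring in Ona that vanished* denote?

⟦in Ona⟧ = {x : ⟨x, Ona⟩ ∈ ⟦in⟧} = {Dan, Eve, Ned, Ona, Wes, Yan}
⟦that vanished⟧ = ⟦vanished⟧ = {Eve, Ivy, Kim, Ned, Rae, Yan}
⟦ring⟧ = {Dan, Ivy, Kim, Ned, Rae, Wes, Yan}
… ∩ ⟦in Ona⟧ = {Dan, Ivy, Kim, Ned, Rae, Wes, Yan} ∩ {Dan, Eve, Ned, Ona, Wes, Yan} = {Dan, Ned, Wes, Yan}
… ∩ ⟦that vanished⟧ = {Dan, Ned, Wes, Yan} ∩ {Eve, Ivy, Kim, Ned, Rae, Yan} = {Ned, Yan}
… ∩ ⟦northern⟧ = {Ned, Yan} ∩ {Dan, Eve, Ned, Ona, Rae, Wes, Yan} = {Ned, Yan}
So ⟦northern ring in Ona that vanished⟧ = {Ned, Yan}.

{Ned, Yan}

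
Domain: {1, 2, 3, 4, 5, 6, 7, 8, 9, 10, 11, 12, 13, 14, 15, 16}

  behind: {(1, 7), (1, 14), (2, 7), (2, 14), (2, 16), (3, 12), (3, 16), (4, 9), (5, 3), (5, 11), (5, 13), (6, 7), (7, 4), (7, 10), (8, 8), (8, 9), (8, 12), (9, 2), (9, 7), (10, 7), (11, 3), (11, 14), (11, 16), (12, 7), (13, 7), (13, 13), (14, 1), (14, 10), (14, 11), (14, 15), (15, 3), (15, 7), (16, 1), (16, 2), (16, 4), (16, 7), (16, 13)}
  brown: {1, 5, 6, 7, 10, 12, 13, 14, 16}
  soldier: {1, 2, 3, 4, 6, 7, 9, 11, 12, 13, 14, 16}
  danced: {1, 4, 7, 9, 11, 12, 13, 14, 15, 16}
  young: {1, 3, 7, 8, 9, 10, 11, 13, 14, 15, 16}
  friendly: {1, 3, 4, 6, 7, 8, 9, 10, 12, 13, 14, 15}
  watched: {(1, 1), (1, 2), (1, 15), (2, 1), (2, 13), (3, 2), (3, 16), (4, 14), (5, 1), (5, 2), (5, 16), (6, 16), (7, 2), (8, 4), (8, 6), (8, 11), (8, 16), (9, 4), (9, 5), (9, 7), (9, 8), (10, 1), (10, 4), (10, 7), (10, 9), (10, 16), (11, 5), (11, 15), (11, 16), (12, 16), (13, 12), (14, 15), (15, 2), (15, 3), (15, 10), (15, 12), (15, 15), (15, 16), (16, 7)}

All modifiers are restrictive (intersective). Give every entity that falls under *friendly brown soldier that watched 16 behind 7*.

⟦that watched 16⟧ = {x : ⟨x, 16⟩ ∈ ⟦watched⟧} = {3, 5, 6, 8, 10, 11, 12, 15}
⟦behind 7⟧ = {x : ⟨x, 7⟩ ∈ ⟦behind⟧} = {1, 2, 6, 9, 10, 12, 13, 15, 16}
⟦soldier⟧ = {1, 2, 3, 4, 6, 7, 9, 11, 12, 13, 14, 16}
… ∩ ⟦that watched 16⟧ = {1, 2, 3, 4, 6, 7, 9, 11, 12, 13, 14, 16} ∩ {3, 5, 6, 8, 10, 11, 12, 15} = {3, 6, 11, 12}
… ∩ ⟦behind 7⟧ = {3, 6, 11, 12} ∩ {1, 2, 6, 9, 10, 12, 13, 15, 16} = {6, 12}
… ∩ ⟦friendly⟧ = {6, 12} ∩ {1, 3, 4, 6, 7, 8, 9, 10, 12, 13, 14, 15} = {6, 12}
… ∩ ⟦brown⟧ = {6, 12} ∩ {1, 5, 6, 7, 10, 12, 13, 14, 16} = {6, 12}
So ⟦friendly brown soldier that watched 16 behind 7⟧ = {6, 12}.

{6, 12}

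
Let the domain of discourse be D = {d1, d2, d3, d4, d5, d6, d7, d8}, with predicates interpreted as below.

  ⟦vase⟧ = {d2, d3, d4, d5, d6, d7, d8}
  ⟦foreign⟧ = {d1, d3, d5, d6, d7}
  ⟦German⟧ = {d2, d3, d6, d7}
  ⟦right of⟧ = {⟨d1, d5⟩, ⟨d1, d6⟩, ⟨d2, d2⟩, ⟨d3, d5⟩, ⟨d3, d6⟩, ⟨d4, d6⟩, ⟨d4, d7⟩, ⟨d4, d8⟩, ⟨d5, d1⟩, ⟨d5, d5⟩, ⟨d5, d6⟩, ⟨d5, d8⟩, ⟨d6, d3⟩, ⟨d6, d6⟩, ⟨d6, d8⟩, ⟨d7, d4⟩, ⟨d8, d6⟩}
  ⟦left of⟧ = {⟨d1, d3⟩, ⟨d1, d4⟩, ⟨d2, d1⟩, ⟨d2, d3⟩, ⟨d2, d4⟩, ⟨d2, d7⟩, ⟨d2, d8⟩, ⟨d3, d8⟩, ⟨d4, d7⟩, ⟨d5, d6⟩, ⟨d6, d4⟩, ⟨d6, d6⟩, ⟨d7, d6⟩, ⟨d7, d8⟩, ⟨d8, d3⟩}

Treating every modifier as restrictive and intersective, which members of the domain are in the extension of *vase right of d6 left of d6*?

⟦right of d6⟧ = {x : ⟨x, d6⟩ ∈ ⟦right of⟧} = {d1, d3, d4, d5, d6, d8}
⟦left of d6⟧ = {x : ⟨x, d6⟩ ∈ ⟦left of⟧} = {d5, d6, d7}
⟦vase⟧ = {d2, d3, d4, d5, d6, d7, d8}
… ∩ ⟦right of d6⟧ = {d2, d3, d4, d5, d6, d7, d8} ∩ {d1, d3, d4, d5, d6, d8} = {d3, d4, d5, d6, d8}
… ∩ ⟦left of d6⟧ = {d3, d4, d5, d6, d8} ∩ {d5, d6, d7} = {d5, d6}
So ⟦vase right of d6 left of d6⟧ = {d5, d6}.

{d5, d6}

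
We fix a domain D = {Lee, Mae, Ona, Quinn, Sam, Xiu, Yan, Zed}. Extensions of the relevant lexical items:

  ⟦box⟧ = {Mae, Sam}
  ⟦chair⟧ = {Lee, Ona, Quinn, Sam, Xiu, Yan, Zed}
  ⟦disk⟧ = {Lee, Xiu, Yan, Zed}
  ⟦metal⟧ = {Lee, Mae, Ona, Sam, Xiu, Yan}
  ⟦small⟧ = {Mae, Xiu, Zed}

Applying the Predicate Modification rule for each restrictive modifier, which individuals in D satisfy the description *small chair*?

{Xiu, Zed}

⟦chair⟧ = {Lee, Ona, Quinn, Sam, Xiu, Yan, Zed}
… ∩ ⟦small⟧ = {Lee, Ona, Quinn, Sam, Xiu, Yan, Zed} ∩ {Mae, Xiu, Zed} = {Xiu, Zed}
So ⟦small chair⟧ = {Xiu, Zed}.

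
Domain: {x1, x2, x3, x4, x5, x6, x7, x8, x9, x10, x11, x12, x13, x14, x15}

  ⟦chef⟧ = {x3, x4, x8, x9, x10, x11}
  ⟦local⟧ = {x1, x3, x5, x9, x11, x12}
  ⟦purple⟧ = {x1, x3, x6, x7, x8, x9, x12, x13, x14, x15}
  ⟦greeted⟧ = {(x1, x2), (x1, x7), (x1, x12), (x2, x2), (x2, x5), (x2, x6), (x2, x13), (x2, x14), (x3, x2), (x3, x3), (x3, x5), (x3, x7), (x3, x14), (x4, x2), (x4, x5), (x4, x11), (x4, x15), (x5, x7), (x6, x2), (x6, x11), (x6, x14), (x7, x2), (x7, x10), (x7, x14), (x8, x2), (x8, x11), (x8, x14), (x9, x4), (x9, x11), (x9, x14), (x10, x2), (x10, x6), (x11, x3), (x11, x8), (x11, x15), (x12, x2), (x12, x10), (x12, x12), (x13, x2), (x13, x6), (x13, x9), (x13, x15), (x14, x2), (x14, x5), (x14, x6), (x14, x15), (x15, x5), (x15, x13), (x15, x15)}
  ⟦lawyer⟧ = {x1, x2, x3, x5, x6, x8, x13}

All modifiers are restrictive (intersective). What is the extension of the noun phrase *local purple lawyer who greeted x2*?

{x1, x3}

⟦who greeted x2⟧ = {x : ⟨x, x2⟩ ∈ ⟦greeted⟧} = {x1, x2, x3, x4, x6, x7, x8, x10, x12, x13, x14}
⟦lawyer⟧ = {x1, x2, x3, x5, x6, x8, x13}
… ∩ ⟦who greeted x2⟧ = {x1, x2, x3, x5, x6, x8, x13} ∩ {x1, x2, x3, x4, x6, x7, x8, x10, x12, x13, x14} = {x1, x2, x3, x6, x8, x13}
… ∩ ⟦local⟧ = {x1, x2, x3, x6, x8, x13} ∩ {x1, x3, x5, x9, x11, x12} = {x1, x3}
… ∩ ⟦purple⟧ = {x1, x3} ∩ {x1, x3, x6, x7, x8, x9, x12, x13, x14, x15} = {x1, x3}
So ⟦local purple lawyer who greeted x2⟧ = {x1, x3}.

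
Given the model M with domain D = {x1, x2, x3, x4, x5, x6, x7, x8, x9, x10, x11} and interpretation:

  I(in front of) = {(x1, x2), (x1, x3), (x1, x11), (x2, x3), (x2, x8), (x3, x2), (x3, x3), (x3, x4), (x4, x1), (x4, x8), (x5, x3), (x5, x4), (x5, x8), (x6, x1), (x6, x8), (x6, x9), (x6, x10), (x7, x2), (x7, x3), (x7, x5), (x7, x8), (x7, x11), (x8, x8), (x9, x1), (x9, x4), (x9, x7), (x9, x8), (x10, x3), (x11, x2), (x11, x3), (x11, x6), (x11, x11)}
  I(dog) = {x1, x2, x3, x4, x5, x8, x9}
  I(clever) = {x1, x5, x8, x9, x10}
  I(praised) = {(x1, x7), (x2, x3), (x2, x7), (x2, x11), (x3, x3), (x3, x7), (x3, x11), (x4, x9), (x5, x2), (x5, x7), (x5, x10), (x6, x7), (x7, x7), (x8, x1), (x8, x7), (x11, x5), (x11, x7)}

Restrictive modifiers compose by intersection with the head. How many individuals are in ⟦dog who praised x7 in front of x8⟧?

3

⟦who praised x7⟧ = {x : ⟨x, x7⟩ ∈ ⟦praised⟧} = {x1, x2, x3, x5, x6, x7, x8, x11}
⟦in front of x8⟧ = {x : ⟨x, x8⟩ ∈ ⟦in front of⟧} = {x2, x4, x5, x6, x7, x8, x9}
⟦dog⟧ = {x1, x2, x3, x4, x5, x8, x9}
… ∩ ⟦who praised x7⟧ = {x1, x2, x3, x4, x5, x8, x9} ∩ {x1, x2, x3, x5, x6, x7, x8, x11} = {x1, x2, x3, x5, x8}
… ∩ ⟦in front of x8⟧ = {x1, x2, x3, x5, x8} ∩ {x2, x4, x5, x6, x7, x8, x9} = {x2, x5, x8}
⟦dog who praised x7 in front of x8⟧ = {x2, x5, x8}, so the cardinality is 3.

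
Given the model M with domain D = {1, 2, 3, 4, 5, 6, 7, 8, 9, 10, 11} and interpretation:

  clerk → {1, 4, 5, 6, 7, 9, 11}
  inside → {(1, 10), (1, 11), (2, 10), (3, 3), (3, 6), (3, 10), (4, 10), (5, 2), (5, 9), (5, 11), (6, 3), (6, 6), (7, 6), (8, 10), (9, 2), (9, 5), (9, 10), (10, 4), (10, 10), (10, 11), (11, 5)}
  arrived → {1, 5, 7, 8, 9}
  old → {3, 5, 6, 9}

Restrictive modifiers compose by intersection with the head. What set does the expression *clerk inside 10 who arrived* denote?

⟦inside 10⟧ = {x : ⟨x, 10⟩ ∈ ⟦inside⟧} = {1, 2, 3, 4, 8, 9, 10}
⟦who arrived⟧ = ⟦arrived⟧ = {1, 5, 7, 8, 9}
⟦clerk⟧ = {1, 4, 5, 6, 7, 9, 11}
… ∩ ⟦inside 10⟧ = {1, 4, 5, 6, 7, 9, 11} ∩ {1, 2, 3, 4, 8, 9, 10} = {1, 4, 9}
… ∩ ⟦who arrived⟧ = {1, 4, 9} ∩ {1, 5, 7, 8, 9} = {1, 9}
So ⟦clerk inside 10 who arrived⟧ = {1, 9}.

{1, 9}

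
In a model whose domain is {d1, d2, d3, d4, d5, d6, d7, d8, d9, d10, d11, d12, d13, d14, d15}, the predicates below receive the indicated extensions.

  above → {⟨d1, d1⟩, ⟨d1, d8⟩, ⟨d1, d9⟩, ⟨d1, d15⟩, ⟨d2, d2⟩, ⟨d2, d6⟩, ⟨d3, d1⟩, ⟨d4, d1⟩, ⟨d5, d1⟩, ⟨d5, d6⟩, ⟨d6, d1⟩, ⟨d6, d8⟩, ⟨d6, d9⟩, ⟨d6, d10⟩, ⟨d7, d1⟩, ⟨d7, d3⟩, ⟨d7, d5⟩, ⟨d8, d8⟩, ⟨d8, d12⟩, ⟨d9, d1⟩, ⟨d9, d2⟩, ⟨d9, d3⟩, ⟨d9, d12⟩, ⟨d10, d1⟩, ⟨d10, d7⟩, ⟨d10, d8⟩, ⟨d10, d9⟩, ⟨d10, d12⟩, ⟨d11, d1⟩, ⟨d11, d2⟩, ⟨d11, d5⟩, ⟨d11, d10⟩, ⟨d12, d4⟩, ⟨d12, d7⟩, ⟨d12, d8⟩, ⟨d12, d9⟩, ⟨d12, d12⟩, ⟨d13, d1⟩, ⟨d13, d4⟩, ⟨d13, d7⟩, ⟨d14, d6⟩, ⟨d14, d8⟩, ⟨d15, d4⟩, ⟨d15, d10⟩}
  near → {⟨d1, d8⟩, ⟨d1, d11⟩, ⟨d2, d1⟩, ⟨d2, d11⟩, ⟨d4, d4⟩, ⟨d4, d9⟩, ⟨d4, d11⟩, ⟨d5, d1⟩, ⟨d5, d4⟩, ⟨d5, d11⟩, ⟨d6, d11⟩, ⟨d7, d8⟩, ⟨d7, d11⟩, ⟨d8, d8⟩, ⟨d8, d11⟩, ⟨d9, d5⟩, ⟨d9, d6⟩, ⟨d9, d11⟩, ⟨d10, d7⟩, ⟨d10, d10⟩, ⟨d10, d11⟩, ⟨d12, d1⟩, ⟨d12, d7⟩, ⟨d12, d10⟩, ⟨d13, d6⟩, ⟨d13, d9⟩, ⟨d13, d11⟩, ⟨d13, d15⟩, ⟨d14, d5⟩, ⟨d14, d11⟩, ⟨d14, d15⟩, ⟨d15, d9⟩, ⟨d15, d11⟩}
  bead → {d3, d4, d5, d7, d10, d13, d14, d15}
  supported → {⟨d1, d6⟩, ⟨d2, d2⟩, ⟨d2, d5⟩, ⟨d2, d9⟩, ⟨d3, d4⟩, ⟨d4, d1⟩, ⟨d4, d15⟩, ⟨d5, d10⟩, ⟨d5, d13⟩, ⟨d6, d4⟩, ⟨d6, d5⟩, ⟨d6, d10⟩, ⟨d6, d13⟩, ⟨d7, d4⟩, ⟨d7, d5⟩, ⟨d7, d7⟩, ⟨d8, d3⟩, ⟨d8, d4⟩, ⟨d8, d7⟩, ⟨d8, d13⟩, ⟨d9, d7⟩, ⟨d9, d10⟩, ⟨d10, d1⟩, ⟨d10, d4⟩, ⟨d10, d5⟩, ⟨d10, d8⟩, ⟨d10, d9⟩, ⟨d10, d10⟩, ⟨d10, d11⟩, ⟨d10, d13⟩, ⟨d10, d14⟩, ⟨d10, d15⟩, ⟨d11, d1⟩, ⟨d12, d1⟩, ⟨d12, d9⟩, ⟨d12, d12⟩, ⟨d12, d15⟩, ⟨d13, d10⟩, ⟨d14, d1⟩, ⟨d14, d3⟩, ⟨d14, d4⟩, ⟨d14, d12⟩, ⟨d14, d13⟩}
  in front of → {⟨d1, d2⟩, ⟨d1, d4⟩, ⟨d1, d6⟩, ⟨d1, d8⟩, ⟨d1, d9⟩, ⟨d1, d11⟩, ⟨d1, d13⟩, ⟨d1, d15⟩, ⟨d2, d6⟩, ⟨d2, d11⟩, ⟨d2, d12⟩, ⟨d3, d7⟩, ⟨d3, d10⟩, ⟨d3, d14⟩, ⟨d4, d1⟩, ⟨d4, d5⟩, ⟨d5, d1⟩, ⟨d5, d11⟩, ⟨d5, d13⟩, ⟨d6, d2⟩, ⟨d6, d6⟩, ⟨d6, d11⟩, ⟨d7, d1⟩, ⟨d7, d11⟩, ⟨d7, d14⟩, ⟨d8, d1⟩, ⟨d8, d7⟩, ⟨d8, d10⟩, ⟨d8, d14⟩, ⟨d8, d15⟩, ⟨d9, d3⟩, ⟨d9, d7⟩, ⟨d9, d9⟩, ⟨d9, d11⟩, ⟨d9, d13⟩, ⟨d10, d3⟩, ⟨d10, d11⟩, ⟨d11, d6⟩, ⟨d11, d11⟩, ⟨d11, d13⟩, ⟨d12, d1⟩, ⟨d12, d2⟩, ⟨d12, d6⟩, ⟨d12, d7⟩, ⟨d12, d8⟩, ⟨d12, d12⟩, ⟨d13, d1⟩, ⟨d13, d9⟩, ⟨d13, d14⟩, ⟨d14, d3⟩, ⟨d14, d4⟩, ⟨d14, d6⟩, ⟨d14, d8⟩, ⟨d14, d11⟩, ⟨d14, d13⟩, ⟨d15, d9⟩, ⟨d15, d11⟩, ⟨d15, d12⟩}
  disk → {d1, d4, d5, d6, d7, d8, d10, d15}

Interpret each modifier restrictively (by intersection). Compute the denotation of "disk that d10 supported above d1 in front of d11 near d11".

⟦that d10 supported⟧ = {x : ⟨d10, x⟩ ∈ ⟦supported⟧} = {d1, d4, d5, d8, d9, d10, d11, d13, d14, d15}
⟦above d1⟧ = {x : ⟨x, d1⟩ ∈ ⟦above⟧} = {d1, d3, d4, d5, d6, d7, d9, d10, d11, d13}
⟦in front of d11⟧ = {x : ⟨x, d11⟩ ∈ ⟦in front of⟧} = {d1, d2, d5, d6, d7, d9, d10, d11, d14, d15}
⟦near d11⟧ = {x : ⟨x, d11⟩ ∈ ⟦near⟧} = {d1, d2, d4, d5, d6, d7, d8, d9, d10, d13, d14, d15}
⟦disk⟧ = {d1, d4, d5, d6, d7, d8, d10, d15}
… ∩ ⟦that d10 supported⟧ = {d1, d4, d5, d6, d7, d8, d10, d15} ∩ {d1, d4, d5, d8, d9, d10, d11, d13, d14, d15} = {d1, d4, d5, d8, d10, d15}
… ∩ ⟦above d1⟧ = {d1, d4, d5, d8, d10, d15} ∩ {d1, d3, d4, d5, d6, d7, d9, d10, d11, d13} = {d1, d4, d5, d10}
… ∩ ⟦in front of d11⟧ = {d1, d4, d5, d10} ∩ {d1, d2, d5, d6, d7, d9, d10, d11, d14, d15} = {d1, d5, d10}
… ∩ ⟦near d11⟧ = {d1, d5, d10} ∩ {d1, d2, d4, d5, d6, d7, d8, d9, d10, d13, d14, d15} = {d1, d5, d10}
So ⟦disk that d10 supported above d1 in front of d11 near d11⟧ = {d1, d5, d10}.

{d1, d5, d10}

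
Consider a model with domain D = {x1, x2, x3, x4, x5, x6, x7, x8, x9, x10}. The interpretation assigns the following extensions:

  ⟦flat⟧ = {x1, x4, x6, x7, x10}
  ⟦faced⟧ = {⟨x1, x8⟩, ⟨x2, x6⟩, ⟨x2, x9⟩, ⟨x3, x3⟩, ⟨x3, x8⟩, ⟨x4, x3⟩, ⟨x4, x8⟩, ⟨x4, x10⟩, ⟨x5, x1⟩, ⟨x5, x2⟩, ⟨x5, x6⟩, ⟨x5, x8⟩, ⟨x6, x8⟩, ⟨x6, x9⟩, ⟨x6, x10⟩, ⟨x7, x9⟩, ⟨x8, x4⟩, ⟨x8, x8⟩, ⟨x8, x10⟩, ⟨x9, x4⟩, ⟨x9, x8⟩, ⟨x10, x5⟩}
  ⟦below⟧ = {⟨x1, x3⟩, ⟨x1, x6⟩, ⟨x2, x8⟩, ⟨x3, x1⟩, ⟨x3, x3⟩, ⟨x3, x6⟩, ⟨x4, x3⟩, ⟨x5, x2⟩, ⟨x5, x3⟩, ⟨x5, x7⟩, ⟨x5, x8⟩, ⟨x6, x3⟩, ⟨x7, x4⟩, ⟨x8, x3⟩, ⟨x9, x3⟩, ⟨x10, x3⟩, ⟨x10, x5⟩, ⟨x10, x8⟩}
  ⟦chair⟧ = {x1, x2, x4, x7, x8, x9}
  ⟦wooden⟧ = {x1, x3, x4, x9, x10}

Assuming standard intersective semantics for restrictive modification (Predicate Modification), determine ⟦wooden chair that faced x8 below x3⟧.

{x1, x4, x9}

⟦that faced x8⟧ = {x : ⟨x, x8⟩ ∈ ⟦faced⟧} = {x1, x3, x4, x5, x6, x8, x9}
⟦below x3⟧ = {x : ⟨x, x3⟩ ∈ ⟦below⟧} = {x1, x3, x4, x5, x6, x8, x9, x10}
⟦chair⟧ = {x1, x2, x4, x7, x8, x9}
… ∩ ⟦that faced x8⟧ = {x1, x2, x4, x7, x8, x9} ∩ {x1, x3, x4, x5, x6, x8, x9} = {x1, x4, x8, x9}
… ∩ ⟦below x3⟧ = {x1, x4, x8, x9} ∩ {x1, x3, x4, x5, x6, x8, x9, x10} = {x1, x4, x8, x9}
… ∩ ⟦wooden⟧ = {x1, x4, x8, x9} ∩ {x1, x3, x4, x9, x10} = {x1, x4, x9}
So ⟦wooden chair that faced x8 below x3⟧ = {x1, x4, x9}.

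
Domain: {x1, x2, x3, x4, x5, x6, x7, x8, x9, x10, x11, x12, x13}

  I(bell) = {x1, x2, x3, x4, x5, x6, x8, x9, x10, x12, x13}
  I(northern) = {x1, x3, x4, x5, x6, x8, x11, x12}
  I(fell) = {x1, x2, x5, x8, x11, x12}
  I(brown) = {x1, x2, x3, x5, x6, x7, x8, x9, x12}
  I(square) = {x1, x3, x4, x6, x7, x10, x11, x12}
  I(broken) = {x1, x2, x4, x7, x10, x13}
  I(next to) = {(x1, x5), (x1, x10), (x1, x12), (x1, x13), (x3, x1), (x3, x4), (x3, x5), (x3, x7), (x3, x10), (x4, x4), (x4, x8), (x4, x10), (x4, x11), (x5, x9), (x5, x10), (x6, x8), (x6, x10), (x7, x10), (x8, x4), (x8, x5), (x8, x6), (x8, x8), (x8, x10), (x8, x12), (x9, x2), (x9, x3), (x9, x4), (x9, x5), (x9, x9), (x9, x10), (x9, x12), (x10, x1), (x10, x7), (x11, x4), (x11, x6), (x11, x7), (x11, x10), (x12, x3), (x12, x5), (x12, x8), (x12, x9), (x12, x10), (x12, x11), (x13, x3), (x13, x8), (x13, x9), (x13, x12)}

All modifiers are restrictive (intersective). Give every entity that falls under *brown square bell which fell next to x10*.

⟦which fell⟧ = ⟦fell⟧ = {x1, x2, x5, x8, x11, x12}
⟦next to x10⟧ = {x : ⟨x, x10⟩ ∈ ⟦next to⟧} = {x1, x3, x4, x5, x6, x7, x8, x9, x11, x12}
⟦bell⟧ = {x1, x2, x3, x4, x5, x6, x8, x9, x10, x12, x13}
… ∩ ⟦which fell⟧ = {x1, x2, x3, x4, x5, x6, x8, x9, x10, x12, x13} ∩ {x1, x2, x5, x8, x11, x12} = {x1, x2, x5, x8, x12}
… ∩ ⟦next to x10⟧ = {x1, x2, x5, x8, x12} ∩ {x1, x3, x4, x5, x6, x7, x8, x9, x11, x12} = {x1, x5, x8, x12}
… ∩ ⟦brown⟧ = {x1, x5, x8, x12} ∩ {x1, x2, x3, x5, x6, x7, x8, x9, x12} = {x1, x5, x8, x12}
… ∩ ⟦square⟧ = {x1, x5, x8, x12} ∩ {x1, x3, x4, x6, x7, x10, x11, x12} = {x1, x12}
So ⟦brown square bell which fell next to x10⟧ = {x1, x12}.

{x1, x12}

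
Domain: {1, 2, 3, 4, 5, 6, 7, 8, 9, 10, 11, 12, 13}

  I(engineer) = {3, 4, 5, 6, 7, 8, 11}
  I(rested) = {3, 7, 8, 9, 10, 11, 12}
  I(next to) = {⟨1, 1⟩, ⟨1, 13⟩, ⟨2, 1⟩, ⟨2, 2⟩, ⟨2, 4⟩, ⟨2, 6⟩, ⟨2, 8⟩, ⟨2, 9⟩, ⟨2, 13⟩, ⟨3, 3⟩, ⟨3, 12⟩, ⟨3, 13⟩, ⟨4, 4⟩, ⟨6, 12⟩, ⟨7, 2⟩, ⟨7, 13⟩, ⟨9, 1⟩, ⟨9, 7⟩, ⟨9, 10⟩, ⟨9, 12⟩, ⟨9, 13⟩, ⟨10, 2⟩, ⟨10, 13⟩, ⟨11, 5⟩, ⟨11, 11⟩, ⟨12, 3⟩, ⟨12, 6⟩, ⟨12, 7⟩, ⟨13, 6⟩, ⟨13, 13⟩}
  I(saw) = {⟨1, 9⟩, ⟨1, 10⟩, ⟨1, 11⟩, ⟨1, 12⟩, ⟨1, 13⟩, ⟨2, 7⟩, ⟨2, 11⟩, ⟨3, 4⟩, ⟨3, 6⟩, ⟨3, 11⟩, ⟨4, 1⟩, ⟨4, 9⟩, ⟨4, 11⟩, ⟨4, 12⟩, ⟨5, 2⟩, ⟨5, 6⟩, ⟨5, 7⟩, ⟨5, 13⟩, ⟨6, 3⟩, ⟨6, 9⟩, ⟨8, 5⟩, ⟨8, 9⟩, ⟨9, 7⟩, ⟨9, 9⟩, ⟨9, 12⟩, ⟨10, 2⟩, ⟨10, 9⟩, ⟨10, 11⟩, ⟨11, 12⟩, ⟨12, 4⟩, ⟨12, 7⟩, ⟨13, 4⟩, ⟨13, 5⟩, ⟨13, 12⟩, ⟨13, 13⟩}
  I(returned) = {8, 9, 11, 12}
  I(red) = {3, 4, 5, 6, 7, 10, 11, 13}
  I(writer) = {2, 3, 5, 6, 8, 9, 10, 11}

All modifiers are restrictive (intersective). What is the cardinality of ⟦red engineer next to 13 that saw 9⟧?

⟦next to 13⟧ = {x : ⟨x, 13⟩ ∈ ⟦next to⟧} = {1, 2, 3, 7, 9, 10, 13}
⟦that saw 9⟧ = {x : ⟨x, 9⟩ ∈ ⟦saw⟧} = {1, 4, 6, 8, 9, 10}
⟦engineer⟧ = {3, 4, 5, 6, 7, 8, 11}
… ∩ ⟦next to 13⟧ = {3, 4, 5, 6, 7, 8, 11} ∩ {1, 2, 3, 7, 9, 10, 13} = {3, 7}
… ∩ ⟦that saw 9⟧ = {3, 7} ∩ {1, 4, 6, 8, 9, 10} = ∅
… ∩ ⟦red⟧ = ∅ ∩ {3, 4, 5, 6, 7, 10, 11, 13} = ∅
⟦red engineer next to 13 that saw 9⟧ = ∅, so the cardinality is 0.

0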